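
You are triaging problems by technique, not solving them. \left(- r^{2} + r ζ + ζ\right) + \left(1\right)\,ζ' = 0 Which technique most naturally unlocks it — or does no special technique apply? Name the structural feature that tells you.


Technique: a linear integrating factor — the unknown enters only to the first power against a nonzero forcing term — the integrating-factor template applies directly.


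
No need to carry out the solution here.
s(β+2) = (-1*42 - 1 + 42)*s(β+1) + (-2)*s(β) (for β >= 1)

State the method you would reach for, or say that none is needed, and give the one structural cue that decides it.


Best approach: the characteristic-root method — try a geometric ansatz r^β: constant coefficients turn the recurrence into one polynomial equation in r.


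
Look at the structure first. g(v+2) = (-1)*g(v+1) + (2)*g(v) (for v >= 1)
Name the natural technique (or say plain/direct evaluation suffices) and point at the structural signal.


Best approach: the characteristic-root method — the recurrence is linear and homogeneous with constant coefficients, so the ansatz r^v turns it into a polynomial equation for r.


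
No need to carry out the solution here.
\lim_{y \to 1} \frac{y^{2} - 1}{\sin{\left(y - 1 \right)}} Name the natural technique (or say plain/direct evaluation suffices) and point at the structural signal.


Technique: l'Hôpital's rule (0/0) — the 0/0 form at 1 is the signature situation for l'Hôpital's rule. Expanding numerator and denominator to first order gives the same value — the rule automates exactly that.


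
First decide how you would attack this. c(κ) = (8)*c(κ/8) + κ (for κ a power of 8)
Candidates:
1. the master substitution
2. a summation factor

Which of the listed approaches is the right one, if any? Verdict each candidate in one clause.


Method: the master substitution — the index is divided (κ/8), not shifted — substitute κ = 8^m to straighten it into a shift recurrence.
- the master substitution — yes — fits the structure here.
- a summation factor: the recursion divides its index rather than shifting it — there is no previous-term chain for a summation factor to telescope.


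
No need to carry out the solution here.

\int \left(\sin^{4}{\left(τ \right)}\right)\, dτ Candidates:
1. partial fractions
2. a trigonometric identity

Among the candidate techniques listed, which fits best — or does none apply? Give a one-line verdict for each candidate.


Technique: a trigonometric identity — \sin^{4}{\left(τ \right)} carries an even exponent — trade it for double-angle cosines before integrating.
- partial fractions: the expression is not a ratio of polynomials that decomposes further.
- a trigonometric identity — applicable, and directly so.


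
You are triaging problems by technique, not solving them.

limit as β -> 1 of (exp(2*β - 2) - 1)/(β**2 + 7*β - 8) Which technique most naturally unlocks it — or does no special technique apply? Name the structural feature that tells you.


Technique: l'Hôpital's rule (0/0) — substituting 1 gives 0 over 0; differentiate top and bottom once and re-evaluate. The standard small-argument limits would also carry it; the rule is the systematic route.


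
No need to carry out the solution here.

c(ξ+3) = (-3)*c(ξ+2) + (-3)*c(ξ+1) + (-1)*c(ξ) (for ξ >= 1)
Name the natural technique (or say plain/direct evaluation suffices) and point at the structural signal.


Diagnosis: the characteristic-root method — shift-invariance with fixed coefficients calls for exponential trials; the characteristic polynomial finds every r^ξ.


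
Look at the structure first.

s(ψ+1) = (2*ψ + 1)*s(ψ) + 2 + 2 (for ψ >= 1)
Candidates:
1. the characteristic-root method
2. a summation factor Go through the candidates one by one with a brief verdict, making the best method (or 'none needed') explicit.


Best approach: a summation factor — rescale the sequence by the product of the weights 2*ψ + 1 so far — the recurrence collapses to a plain running sum.
- the characteristic-root method — the coefficients change with the index, which the root method cannot absorb.
- a summation factor — a fit — the right tool for this form.


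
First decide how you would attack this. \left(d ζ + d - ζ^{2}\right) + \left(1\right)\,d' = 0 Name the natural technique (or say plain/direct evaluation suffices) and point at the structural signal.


Technique: a linear integrating factor — linear in the unknown with genuine forcing: multiply through by the exponential of the integrated coefficient and the left side closes into one derivative.


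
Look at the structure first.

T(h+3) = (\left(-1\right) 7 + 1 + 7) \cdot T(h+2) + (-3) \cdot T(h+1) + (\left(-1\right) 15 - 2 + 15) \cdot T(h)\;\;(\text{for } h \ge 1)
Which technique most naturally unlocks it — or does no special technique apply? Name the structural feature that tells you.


Verdict: the characteristic-root method — fixed numeric weights on consecutive terms and no forcing term added: the root method in its home territory.


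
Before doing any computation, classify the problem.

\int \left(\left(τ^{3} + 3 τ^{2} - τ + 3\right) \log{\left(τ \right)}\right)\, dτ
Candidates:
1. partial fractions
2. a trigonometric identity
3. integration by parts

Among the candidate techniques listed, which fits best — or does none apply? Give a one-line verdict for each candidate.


Diagnosis: integration by parts — a polynomial next to \log{\left(τ \right)}: integrate the polynomial, differentiate the log, and the integral simplifies in one pass.
- partial fractions — the expression is not a ratio of polynomials that decomposes further.
- a trigonometric identity: with no trigonometric functions present, identity rewriting has no target.
- integration by parts: yes, a natural case for it.


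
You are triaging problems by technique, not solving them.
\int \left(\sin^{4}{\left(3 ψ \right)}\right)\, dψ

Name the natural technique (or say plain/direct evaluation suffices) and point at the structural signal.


Verdict: a trigonometric identity — \sin^{4}{\left(3 ψ \right)} is the textbook power-reduction case — identities first, antiderivatives second.


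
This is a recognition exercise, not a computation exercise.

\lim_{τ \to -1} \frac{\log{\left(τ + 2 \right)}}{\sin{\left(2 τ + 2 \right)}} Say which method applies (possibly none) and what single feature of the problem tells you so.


Verdict: l'Hôpital's rule (0/0) — substituting -1 gives 0 over 0; differentiate top and bottom once and re-evaluate. Known elementary limits would finish this too — the rule just bypasses the case analysis.


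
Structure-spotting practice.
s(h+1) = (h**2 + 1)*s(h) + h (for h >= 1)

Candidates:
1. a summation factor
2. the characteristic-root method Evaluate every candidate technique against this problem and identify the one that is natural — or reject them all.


Best approach: a summation factor — an index-dependent multiplier h**2 + 1 rules out characteristic roots; a summation factor converts it to a pure difference.
- a summation factor: a fit — the right tool for this form.
- the characteristic-root method — an index-dependent weight blocks the pure exponential ansatz.


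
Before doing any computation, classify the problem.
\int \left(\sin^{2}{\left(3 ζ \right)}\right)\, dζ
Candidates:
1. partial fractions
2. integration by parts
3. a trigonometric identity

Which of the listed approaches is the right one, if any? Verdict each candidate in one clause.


Method: a trigonometric identity — \sin^{2}{\left(3 ζ \right)} calls for power reduction: rewrite via double angles before any antiderivative is attempted.
- partial fractions: there is no rational-function structure to decompose.
- integration by parts: not the natural route: no polynomial-kernel product appears — a recursive parts reduction of the trigonometric product exists, but the identity rewrite is direct.
- a trigonometric identity — yes — fits the structure here.


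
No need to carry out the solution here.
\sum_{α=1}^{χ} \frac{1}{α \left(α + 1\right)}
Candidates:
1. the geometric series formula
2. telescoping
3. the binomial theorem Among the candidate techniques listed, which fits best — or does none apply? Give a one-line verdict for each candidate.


Verdict: telescoping — the denominator's roots in \frac{1}{α \left(α + 1\right)} sit an integer apart: decomposition produces a self-cancelling chain.
- the geometric series formula — no single multiplier carries one term to the next throughout the sum.
- telescoping — applicable, and directly so.
- the binomial theorem: no binomial coefficients pair up with complementary powers here.


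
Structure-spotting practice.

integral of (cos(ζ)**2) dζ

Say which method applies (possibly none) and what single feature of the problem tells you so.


Verdict: a trigonometric identity — reduce cos(ζ)**2 with the power-reduction formula and the integral becomes first-degree trigonometry.


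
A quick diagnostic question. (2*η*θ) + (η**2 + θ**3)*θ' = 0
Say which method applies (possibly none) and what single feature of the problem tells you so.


Best approach: the exact-equation method — equality of cross partials is the green light — assemble the potential function term by term.


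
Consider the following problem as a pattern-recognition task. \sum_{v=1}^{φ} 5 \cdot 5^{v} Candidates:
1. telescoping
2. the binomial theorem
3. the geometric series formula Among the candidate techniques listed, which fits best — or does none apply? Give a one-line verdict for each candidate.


Diagnosis: the geometric series formula — check a ratio of consecutive terms: it is 5, independent of the index, so the geometric formula closes the sum.
- telescoping: writing out consecutive terms as given produces no pairwise cancellation.
- the binomial theorem: the summand does not match any term pattern of an expanded binomial power.
- the geometric series formula: applies; the problem has the shape this method handles.


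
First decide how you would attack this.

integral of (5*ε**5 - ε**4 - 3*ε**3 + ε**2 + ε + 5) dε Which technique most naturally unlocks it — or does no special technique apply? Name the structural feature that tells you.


Method: no special technique — every term is a constant multiple of a power of ε; term-wise power-rule integration needs no preliminary transformation.


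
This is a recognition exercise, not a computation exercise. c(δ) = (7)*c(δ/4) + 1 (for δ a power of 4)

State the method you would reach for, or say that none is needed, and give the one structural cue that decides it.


Diagnosis: the master substitution — divide-the-index recursion (δ/4 inside the call) straightens out once the index is rewritten as 4^m.


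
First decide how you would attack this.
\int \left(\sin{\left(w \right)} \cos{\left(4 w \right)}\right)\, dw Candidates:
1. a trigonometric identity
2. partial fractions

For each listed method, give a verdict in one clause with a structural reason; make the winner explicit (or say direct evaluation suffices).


Best approach: a trigonometric identity — two different frequencies multiply in \sin{\left(w \right)} \cos{\left(4 w \right)}; the product-to-sum formula separates them.
- a trigonometric identity — applicable, and directly so.
- partial fractions — there is no rational-function structure to decompose.


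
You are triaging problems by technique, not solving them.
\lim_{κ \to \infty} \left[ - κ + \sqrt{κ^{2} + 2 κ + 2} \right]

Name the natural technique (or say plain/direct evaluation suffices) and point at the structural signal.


Best approach: conjugate multiplication — two divergent pieces with a minus sign between them and a radical in the mix: rationalize \sqrt{κ^{2} + 2 κ + 2} - κ before any limit law applies.


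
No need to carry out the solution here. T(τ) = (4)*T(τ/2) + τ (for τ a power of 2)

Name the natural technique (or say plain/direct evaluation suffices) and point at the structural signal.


Diagnosis: the master substitution — a divide-and-conquer shape: argument τ/2, so change variables with τ = 2^m and solve the linear version.


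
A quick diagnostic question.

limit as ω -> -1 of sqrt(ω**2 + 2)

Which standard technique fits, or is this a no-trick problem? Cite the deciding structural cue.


Diagnosis: no special technique — no vanishing denominator and no indeterminate clash at the point — evaluation is immediate.


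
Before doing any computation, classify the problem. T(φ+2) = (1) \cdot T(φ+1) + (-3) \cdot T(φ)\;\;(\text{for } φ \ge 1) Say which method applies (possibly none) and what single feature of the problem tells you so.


Method: the characteristic-root method — shift-invariance with fixed coefficients calls for exponential trials; the characteristic polynomial finds every r^φ.


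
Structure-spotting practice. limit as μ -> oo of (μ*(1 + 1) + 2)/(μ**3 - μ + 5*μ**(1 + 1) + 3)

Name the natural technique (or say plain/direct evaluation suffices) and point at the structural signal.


Method: dominant-term comparison — as μ grows, only the highest-degree terms matter — compare leading terms and read the limit off. Differentiating the expression as a single quotient would eventually settle it as well; matching dominant growth settles it immediately.


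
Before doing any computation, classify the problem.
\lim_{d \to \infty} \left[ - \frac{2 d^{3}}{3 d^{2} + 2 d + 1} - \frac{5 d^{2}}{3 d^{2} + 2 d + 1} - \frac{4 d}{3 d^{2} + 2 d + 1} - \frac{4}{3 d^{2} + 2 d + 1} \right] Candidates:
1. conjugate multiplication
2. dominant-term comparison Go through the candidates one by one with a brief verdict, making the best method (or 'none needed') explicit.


Technique: dominant-term comparison — divide through by the highest power of d; every lower-order term dies and the dominant terms decide the limit.
- conjugate multiplication — no difference of divergent radicals appears, so rationalizing has nothing to cancel.
- dominant-term comparison — yes, a natural case for it.


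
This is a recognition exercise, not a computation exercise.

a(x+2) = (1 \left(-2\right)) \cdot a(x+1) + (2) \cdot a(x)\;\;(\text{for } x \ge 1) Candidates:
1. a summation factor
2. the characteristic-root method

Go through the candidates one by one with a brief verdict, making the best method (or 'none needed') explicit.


Method: the characteristic-root method — because shifting x leaves the equation's coefficients unchanged, exponential trials reduce it to algebra.
- a summation factor — the recurrence reaches back more than one step, outside the first-order family a summation factor normalizes.
- the characteristic-root method: yes, a natural case for it.


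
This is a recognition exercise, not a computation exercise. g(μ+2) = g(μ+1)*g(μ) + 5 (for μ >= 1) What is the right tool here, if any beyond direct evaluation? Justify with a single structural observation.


Diagnosis: no special technique — the unknown sequence enters the update nonlinearly, so no linear method fits the recurrence as written — direct iteration remains.


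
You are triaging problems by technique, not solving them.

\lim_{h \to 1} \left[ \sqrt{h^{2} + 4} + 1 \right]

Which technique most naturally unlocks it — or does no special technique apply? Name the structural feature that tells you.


Method: no special technique — no zero denominators, no indeterminate clash at 1 — substitute and read off the value.


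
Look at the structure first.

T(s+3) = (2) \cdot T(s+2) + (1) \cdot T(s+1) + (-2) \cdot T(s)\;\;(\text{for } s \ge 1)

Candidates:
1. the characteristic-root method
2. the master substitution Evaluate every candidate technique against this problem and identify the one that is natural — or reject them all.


Technique: the characteristic-root method — this is the constant-coefficient homogeneous case — the whole solution in s reduces to a polynomial's roots.
- the characteristic-root method: yes — fits the structure here.
- the master substitution: there is no divide-the-index recursive argument.


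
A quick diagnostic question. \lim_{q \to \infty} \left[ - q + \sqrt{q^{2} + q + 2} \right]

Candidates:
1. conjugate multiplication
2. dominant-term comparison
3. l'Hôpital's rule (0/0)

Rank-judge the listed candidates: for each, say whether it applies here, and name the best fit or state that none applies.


Technique: conjugate multiplication — neither \sqrt{q^{2} + q + 2} nor q converges alone, so rewrite their difference as a conjugate-rationalized quotient first.
- conjugate multiplication: applicable, and directly so.
- dominant-term comparison — leading-power comparison does not apply to this form.
- l'Hôpital's rule (0/0): no quotient structure at all: the clash is ∞ minus ∞, which rationalizing converts into a tractable ratio.


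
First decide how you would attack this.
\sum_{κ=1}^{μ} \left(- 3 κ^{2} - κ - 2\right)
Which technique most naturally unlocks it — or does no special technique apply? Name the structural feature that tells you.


Method: no special technique — this is bookkeeping, not technique: standard formulas for sums of constant-multiple powers of κ apply termwise.


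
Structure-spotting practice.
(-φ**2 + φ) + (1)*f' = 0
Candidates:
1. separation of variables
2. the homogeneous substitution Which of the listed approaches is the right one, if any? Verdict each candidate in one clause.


Verdict: no special technique — solved for the derivative, f never appears on the right — this is a direct integration in φ, not a differential-equations problem at heart.
- separation of variables — any separation here is vacuous (nothing depends on the unknown); direct integration is the honest label.
- the homogeneous substitution: the ratio of the variables does not determine the slope.


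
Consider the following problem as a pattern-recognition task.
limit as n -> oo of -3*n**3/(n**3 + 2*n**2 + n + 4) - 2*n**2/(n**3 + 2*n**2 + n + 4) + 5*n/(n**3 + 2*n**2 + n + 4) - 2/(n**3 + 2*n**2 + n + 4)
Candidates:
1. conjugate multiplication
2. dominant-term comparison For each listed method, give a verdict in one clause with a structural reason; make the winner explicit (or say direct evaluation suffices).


Diagnosis: dominant-term comparison — at large n only the top-degree terms survive; compare the leading terms and the limit falls out.
- conjugate multiplication — there is no infinity-minus-infinity radical difference to rationalize.
- dominant-term comparison: yes, a natural case for it.


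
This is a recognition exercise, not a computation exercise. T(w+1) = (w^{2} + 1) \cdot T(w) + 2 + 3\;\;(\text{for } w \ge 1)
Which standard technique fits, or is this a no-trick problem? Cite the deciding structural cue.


Diagnosis: a summation factor — it is first-order linear but the coefficient w^{2} + 1 depends on the index, so multiply through by a summation factor to telescope it.


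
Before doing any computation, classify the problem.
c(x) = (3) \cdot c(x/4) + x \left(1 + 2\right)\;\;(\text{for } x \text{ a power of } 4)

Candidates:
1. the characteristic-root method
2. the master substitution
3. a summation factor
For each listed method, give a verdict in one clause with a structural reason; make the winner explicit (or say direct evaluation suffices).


Diagnosis: the master substitution — treat m = log base 4 of x as the new clock: one recursion step advances m by one while x scales by 4.
- the characteristic-root method — the recursion divides its index rather than shifting it — outside the constant-shift family the root method covers.
- the master substitution — applicable, and directly so.
- a summation factor: the recursion divides its index rather than shifting it — there is no previous-term chain for a summation factor to telescope.


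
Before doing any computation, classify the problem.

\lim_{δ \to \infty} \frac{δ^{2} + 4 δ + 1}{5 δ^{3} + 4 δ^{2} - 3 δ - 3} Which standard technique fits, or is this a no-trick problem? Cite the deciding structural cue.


Technique: dominant-term comparison — divide by the highest power of δ present: lower-order terms vanish and the dominant ratio remains. Viewed as a single quotient this is an ∞/∞ form — an at-infinity application of l'Hôpital's rule would also resolve it; comparing leading growth reads the answer without differentiating.


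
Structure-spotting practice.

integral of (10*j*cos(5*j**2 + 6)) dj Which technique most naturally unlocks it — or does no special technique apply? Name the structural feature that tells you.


Verdict: u-substitution — everything non-trivial happens through the inner expression 5*j**2 + 6, and its derivative accounts for the remaining factor up to a constant, so set u = 5*j**2 + 6.


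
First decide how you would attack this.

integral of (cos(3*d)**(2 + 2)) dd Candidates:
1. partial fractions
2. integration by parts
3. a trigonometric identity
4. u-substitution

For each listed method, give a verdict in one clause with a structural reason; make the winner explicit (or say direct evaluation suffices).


Method: a trigonometric identity — the exponent on cos(3*d)**(2 + 2) is even — the power-reduction identity is the standard preprocessing step.
- partial fractions — the expression is not a ratio of polynomials that decomposes further.
- integration by parts — not the fit here: there is no polynomial factor to ladder down — parts can still close the trigonometric product by recursion, though the identity rewrite is the direct route.
- a trigonometric identity: applies; the problem has the shape this method handles.
- u-substitution — no subexpression of the integrand pairs with its own derivative as a factor — individual terms may offer their own substitutions, but any change of variable covering the whole integral would have to be constructed from outside the expression.


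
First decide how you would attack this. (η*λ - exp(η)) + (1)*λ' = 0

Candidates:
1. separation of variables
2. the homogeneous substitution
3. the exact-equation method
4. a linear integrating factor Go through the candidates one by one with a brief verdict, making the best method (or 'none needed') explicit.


Method: a linear integrating factor — the unknown enters only to the first power against a nonzero forcing term — the integrating-factor template applies directly.
- separation of variables: no algebra isolates the independent variable on one side and the unknown on the other.
- the homogeneous substitution — solved for the derivative, the right side changes under joint scaling of the two variables.
- the exact-equation method: the cross partial derivatives disagree, so no single potential exists.
- a linear integrating factor — applies; the problem has the shape this method handles.


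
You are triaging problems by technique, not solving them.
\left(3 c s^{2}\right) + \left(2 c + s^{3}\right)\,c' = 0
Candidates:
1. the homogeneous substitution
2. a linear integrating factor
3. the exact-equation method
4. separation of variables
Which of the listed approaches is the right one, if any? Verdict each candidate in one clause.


Verdict: the exact-equation method — the mixed-partials test passes for 3 c s^{2} and 2 c + s^{3}, so a potential function exists as presented.
- the homogeneous substitution — the slope is not a function of the ratio of the variables alone.
- a linear integrating factor — the unknown enters nonlinearly (through a power, a denominator, or a transcendental function), which the linear integrating-factor recipe cannot absorb as-is — any repair would come from a preliminary substitution, not the factor.
- the exact-equation method — applies; the problem has the shape this method handles.
- separation of variables — the two dependences are entangled, not a clean product of one-variable pieces.


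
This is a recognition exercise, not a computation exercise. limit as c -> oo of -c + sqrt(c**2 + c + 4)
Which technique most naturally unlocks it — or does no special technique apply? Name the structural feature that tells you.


Technique: conjugate multiplication — two divergent pieces with a minus sign between them and a radical in the mix: rationalize sqrt(c**2 + c + 4) - c before any limit law applies.


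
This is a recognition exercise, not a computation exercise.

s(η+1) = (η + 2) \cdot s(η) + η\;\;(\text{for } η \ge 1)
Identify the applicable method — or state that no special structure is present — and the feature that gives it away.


Technique: a summation factor — because the multiplier η + 2 is index-dependent, divide through by its running product and sum the resulting differences.


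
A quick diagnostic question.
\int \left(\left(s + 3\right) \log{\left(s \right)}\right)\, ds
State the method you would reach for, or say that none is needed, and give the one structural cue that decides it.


Method: integration by parts — \log{\left(s \right)} blocks direct integration but differentiates to something rational — parts with the polynomial factor s + 3 as dv.


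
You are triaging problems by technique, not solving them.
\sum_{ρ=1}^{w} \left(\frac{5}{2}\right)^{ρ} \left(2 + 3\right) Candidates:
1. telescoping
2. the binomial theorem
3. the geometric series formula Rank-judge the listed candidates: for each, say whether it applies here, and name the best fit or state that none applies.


Diagnosis: the geometric series formula — each summand is the previous one scaled by \frac{5}{2}; that constant multiplier is itself the geometric structure.
- telescoping — computed from the summand as displayed, the partial sums build up without the pairwise collapse telescoping exploits.
- the binomial theorem: the terms do not reassemble into a binomial power.
- the geometric series formula: applies; the problem has the shape this method handles.


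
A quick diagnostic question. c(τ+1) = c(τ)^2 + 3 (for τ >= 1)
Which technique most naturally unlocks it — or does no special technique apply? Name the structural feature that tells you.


Method: no special technique — this one you iterate or analyze qualitatively: the nonlinearity defeats linear solution methods.


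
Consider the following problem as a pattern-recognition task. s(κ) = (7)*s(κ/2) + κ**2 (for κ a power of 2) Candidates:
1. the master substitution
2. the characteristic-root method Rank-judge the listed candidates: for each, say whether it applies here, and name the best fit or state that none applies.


Technique: the master substitution — recursion at κ/2 is multiplicative in the index; logarithmic reindexing via κ = 2^m linearizes it.
- the master substitution: applies; the problem has the shape this method handles.
- the characteristic-root method: a divided-index call is not the fixed-shift linear shape that characteristic roots solve.


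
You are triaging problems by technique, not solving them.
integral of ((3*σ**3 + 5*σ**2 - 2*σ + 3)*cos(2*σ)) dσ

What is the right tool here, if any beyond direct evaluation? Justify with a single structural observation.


Best approach: integration by parts — a polynomial factor 3*σ**3 + 5*σ**2 - 2*σ + 3 multiplies cos(2*σ); differentiating 3*σ**3 + 5*σ**2 - 2*σ + 3 lowers its degree while cos(2*σ) integrates cleanly, so parts wins.


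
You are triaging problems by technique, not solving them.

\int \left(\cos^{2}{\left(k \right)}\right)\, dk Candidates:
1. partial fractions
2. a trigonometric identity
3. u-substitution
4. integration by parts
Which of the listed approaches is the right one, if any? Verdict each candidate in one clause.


Method: a trigonometric identity — an even power like \cos^{2}{\left(k \right)} flattens under the half-angle identity into first-degree cosines you can integrate directly.
- partial fractions — there is no rational-function structure to decompose.
- a trigonometric identity: applies; the problem has the shape this method handles.
- u-substitution: no subexpression of the integrand pairs with its own derivative as a factor — individual terms may offer their own substitutions, but any change of variable covering the whole integral would have to be constructed from outside the expression.
- integration by parts — not the natural route: no polynomial-kernel product appears — a recursive parts reduction of the trigonometric product exists, but the identity rewrite is direct.


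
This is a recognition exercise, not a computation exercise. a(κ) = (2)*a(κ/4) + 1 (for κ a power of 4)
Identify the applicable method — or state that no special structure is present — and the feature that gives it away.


Technique: the master substitution — recursion at κ/4 is multiplicative in the index; logarithmic reindexing via κ = 4^m linearizes it.


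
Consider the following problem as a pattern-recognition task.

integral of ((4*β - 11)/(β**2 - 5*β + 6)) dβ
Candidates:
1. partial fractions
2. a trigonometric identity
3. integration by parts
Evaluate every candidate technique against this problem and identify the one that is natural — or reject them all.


Verdict: partial fractions — the bottom factors while the top stays lower-degree — split into simple fractions and integrate piece by piece.
- partial fractions: a fit — the right tool for this form.
- a trigonometric identity: no sine or cosine appears, so there is nothing for a trigonometric identity to act on.
- integration by parts — the nonconstant-polynomial-times-standard-kernel pattern (an exp, sine, cosine, or logarithm partner) is absent.


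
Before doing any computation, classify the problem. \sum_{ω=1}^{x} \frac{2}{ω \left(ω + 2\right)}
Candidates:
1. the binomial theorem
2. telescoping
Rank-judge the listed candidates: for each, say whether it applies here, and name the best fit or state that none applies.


Best approach: telescoping — integer-spaced poles in \frac{2}{ω \left(ω + 2\right)} are the telescoping signature in disguise.
- the binomial theorem — no binomial coefficients pair up with complementary powers here.
- telescoping — applicable, and directly so.


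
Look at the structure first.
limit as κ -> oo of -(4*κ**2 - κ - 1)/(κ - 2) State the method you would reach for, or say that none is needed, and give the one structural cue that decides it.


Verdict: dominant-term comparison — divide through by the highest power of κ; every lower-order term dies and the dominant terms decide the limit. Differentiating the expression as a single quotient would eventually settle it as well; matching dominant growth settles it immediately.


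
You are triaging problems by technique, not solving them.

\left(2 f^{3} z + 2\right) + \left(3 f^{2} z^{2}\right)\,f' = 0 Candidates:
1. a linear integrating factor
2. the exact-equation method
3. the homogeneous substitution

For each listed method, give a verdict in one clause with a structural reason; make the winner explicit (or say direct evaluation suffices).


Method: the exact-equation method — checking ∂/∂f of 2 f^{3} z + 2 against ∂/∂z of 3 f^{2} z^{2}: they match — the equation is exact as it stands.
- a linear integrating factor: a nonlinear term in the unknown puts this outside the integrating-factor template.
- the exact-equation method: a fit — the right tool for this form.
- the homogeneous substitution — rescaling both variables together changes the slope, so no ratio substitution collapses it.


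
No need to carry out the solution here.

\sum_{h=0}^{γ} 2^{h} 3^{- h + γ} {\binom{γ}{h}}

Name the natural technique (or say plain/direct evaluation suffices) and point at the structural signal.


Method: the binomial theorem — the summand is term h of a binomial expansion in 2 and 3; the whole sum is a single power.


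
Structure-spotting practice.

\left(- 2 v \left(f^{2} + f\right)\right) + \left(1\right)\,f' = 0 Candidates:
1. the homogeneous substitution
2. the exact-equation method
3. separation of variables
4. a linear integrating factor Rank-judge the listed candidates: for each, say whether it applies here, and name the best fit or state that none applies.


Diagnosis: separation of variables — one side of the product carries the independent variable, the other the unknown — the textbook separation shape. Rearranged, this also fits the Bernoulli template directly; separation reads the product structure as given.
- the homogeneous substitution: rescaling both variables together changes the slope, so no ratio substitution collapses it.
- the exact-equation method — exactness fails on the nose — the mixed partials do not match.
- separation of variables: yes, a natural case for it.
- a linear integrating factor — a nonlinear term in the unknown puts this outside the integrating-factor template.


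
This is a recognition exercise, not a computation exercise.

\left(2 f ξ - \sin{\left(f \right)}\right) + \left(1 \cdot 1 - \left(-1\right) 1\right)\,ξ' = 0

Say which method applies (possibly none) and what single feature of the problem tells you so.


Method: a linear integrating factor — ξ enters only linearly with coefficient 2 f; multiply by exp of the integral of 2 f and the left side becomes one derivative.


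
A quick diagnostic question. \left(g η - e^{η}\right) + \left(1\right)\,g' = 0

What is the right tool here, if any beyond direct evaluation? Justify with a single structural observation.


Method: a linear integrating factor — first power of g, nonzero forcing: the integrating-factor recipe applies verbatim with p = η.


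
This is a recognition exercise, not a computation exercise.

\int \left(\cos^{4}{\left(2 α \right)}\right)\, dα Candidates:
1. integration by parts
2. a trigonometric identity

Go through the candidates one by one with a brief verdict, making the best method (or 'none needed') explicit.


Method: a trigonometric identity — \cos^{4}{\left(2 α \right)} calls for power reduction: rewrite via double angles before any antiderivative is attempted.
- integration by parts: not the natural route: no polynomial-kernel product appears — a recursive parts reduction of the trigonometric product exists, but the identity rewrite is direct.
- a trigonometric identity — applicable, and directly so.


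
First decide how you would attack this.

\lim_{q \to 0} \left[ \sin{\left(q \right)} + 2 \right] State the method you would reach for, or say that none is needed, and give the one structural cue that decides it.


Technique: no special technique — nothing blocks direct substitution at 0: plug in and finish.


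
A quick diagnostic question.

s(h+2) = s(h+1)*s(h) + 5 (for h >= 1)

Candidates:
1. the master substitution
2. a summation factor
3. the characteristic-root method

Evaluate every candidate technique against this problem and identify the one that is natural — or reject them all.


Method: no special technique — once the recursion is nonlinear, characteristic roots, master substitutions, and summation factors are all off the table.
- the master substitution — the recursive argument is a shift of the index, not a fixed fraction of it.
- a summation factor — no summation factor applies — the rule is not linear in the sequence values.
- the characteristic-root method: nonlinearity rules out exponential-mode superposition from the start.


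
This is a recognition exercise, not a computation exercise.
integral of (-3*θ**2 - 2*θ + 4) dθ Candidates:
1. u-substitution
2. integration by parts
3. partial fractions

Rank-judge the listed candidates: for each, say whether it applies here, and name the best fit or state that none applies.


Best approach: no special technique — the integrand is a sum of constant multiples of powers of θ — integrate term by term.
- u-substitution: any workable substitution here is cosmetic — the integrand is already in directly integrable form.
- integration by parts — parts would only shuffle a directly integrable integrand.
- partial fractions — there is no rational-function structure to decompose.


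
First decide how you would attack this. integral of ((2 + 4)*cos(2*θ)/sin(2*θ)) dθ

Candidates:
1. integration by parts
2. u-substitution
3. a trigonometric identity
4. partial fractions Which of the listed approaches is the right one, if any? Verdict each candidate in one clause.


Diagnosis: u-substitution — the only nontrivial dependence routes through sin(2*θ), whose derivative supplies the leftover factor up to a constant multiple — u = sin(2*θ) flattens it.
- integration by parts: there is no nonconstant-polynomial-times-kernel split with an exp, sine, cosine (degree-1 argument), or logarithm partner.
- u-substitution: applicable, and directly so.
- a trigonometric identity — no even trigonometric power and no product of distinct frequencies to rewrite.
- partial fractions: the expression is not a ratio of polynomials that decomposes further.


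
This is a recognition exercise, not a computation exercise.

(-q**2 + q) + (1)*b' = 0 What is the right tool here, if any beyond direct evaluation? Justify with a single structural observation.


Diagnosis: no special technique — the slope is a pure function of q; integrate both sides and be done.


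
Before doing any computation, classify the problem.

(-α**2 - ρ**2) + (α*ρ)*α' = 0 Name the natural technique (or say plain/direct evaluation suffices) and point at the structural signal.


Verdict: the homogeneous substitution — the slope's numerator and denominator share total degree; set v = α/ρ and the equation drops to separable form. A Bernoulli substitution is a fair alternative on this equation directly; the homogeneous reading takes it as given.


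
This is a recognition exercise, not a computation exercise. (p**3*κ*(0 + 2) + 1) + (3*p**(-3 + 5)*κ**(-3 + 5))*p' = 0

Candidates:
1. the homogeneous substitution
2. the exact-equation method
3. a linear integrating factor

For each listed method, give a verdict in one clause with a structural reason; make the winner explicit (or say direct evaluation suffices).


Diagnosis: the exact-equation method — because the two cross partials coincide, the form is conservative as written — recover its potential in (κ, p).
- the homogeneous substitution — the slope does not depend on the ratio of the variables alone.
- the exact-equation method — yes — fits the structure here.
- a linear integrating factor: a nonlinear term in the unknown puts this outside the integrating-factor template.


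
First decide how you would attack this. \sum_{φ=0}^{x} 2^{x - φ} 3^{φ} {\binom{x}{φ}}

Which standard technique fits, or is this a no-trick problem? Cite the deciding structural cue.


Method: the binomial theorem — the binomial coefficients weight matched powers of 3 and 2, which is exactly the expansion of a binomial power.


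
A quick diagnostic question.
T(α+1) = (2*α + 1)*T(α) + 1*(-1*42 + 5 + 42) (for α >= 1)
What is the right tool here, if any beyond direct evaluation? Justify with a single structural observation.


Technique: a summation factor — it is first-order linear but the coefficient 2*α + 1 depends on the index, so multiply through by a summation factor to telescope it.


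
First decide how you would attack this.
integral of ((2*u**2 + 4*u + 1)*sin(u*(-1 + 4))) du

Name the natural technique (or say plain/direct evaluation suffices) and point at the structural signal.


Best approach: integration by parts — 2*u**2 + 4*u + 1 dies after finitely many derivatives while sin(u*(-1 + 4)) cycles under integration — the tabular/parts setup.


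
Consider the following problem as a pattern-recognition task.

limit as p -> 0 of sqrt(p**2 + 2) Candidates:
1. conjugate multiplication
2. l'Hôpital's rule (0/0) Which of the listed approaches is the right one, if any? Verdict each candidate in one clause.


Method: no special technique — the function is continuous at 0; evaluation is itself the limit, no machinery required.
- conjugate multiplication — multiplying by a conjugate would not remove any indeterminacy here.
- l'Hôpital's rule (0/0) — substituting the point produces a determinate value, not a 0 over 0 clash.
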